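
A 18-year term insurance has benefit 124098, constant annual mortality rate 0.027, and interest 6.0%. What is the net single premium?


NSP = benefit * sum_{k=0}^{n-1} k_p_x * q * v^(k+1)
With constant q=0.027, v=0.943396
Sum = 0.243914
NSP = 124098 * 0.243914
= 30269.232


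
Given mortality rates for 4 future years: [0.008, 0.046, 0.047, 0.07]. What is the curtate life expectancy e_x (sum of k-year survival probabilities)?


e_x = sum_{k=1}^{n} k_p_x
k_p_x values:
  1_p_x = 0.992
  2_p_x = 0.946368
  3_p_x = 0.901889
  4_p_x = 0.838756
e_x = 3.679


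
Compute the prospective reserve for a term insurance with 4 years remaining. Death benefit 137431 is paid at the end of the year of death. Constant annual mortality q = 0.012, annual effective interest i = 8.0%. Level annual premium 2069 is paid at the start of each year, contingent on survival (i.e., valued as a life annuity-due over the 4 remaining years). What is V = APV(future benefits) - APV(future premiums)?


v = 1/(1+i) = 0.925926
APV(future benefits) per unit = sum_{k=0}^{3} k_p_x * q * v^(k+1) = 0.039081
APV(future benefits) = 137431 * 0.039081 = 5370.9513
Life annuity-due factor ä_{x:4} = sum_{k=0}^{3} k_p_x * v^k = 3.517297
APV(future premiums) = 2069 * 3.517297 = 7277.2871
V = 5370.9513 - 7277.2871
= -1906.3358


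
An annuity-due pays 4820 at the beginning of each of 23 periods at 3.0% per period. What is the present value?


PV_due = PMT * (1-(1+i)^(-n))/i * (1+i)
PV_immediate = 79258.1924
PV_due = 79258.1924 * 1.03
= 81635.9382


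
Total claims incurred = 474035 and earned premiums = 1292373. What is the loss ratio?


Loss ratio = claims / premiums
= 474035 / 1292373
= 0.3668


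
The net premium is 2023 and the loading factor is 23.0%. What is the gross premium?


Gross = net * (1 + loading)
= 2023 * (1 + 0.23)
= 2023 * 1.23
= 2488.29


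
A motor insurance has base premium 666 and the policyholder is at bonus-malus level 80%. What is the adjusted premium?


adjusted = base * BM_level / 100
= 666 * 80 / 100
= 666 * 0.8
= 532.8


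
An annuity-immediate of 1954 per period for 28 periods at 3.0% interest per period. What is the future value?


FV = PMT * ((1+i)^n - 1) / i
= 1954 * ((1.03)^28 - 1) / 0.03
= 1954 * (2.287928 - 1) / 0.03
= 83887.0226


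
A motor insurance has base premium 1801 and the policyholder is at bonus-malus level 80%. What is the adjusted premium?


adjusted = base * BM_level / 100
= 1801 * 80 / 100
= 1801 * 0.8
= 1440.8


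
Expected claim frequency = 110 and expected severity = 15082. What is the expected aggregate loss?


E[S] = E[N] * E[X]
= 110 * 15082
= 1.6590e+06


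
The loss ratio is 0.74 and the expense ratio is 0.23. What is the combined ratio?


Combined ratio = loss ratio + expense ratio
= 0.74 + 0.23
= 0.97


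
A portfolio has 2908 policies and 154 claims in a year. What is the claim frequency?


frequency = claims / policies
= 154 / 2908
= 0.053


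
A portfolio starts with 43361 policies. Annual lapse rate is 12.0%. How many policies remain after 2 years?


remaining = initial * (1 - lapse)^years
= 43361 * (1 - 0.12)^2
= 43361 * 0.7744
= 33578.7584


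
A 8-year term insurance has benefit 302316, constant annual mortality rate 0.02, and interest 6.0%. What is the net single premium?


NSP = benefit * sum_{k=0}^{n-1} k_p_x * q * v^(k+1)
With constant q=0.02, v=0.943396
Sum = 0.116555
NSP = 302316 * 0.116555
= 35236.4984


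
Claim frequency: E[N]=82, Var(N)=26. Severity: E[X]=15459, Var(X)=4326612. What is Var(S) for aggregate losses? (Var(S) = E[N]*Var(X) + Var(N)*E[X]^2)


Var(S) = E[N]*Var(X) + Var(N)*E[X]^2
= 82*4326612 + 26*15459^2
= 354782184 + 6213497706
= 6.5683e+09


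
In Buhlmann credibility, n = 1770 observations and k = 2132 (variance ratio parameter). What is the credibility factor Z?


Z = n / (n + k)
= 1770 / (1770 + 2132)
= 1770 / 3902
= 0.4536


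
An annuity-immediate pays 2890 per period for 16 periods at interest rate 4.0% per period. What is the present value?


PV = PMT * (1 - (1+i)^(-n)) / i
= 2890 * (1 - (1+0.04)^(-16)) / 0.04
= 2890 * (1 - 0.533908) / 0.04
= 2890 * 11.652296
= 33675.1343


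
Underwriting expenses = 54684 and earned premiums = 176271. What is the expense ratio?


Expense ratio = expenses / premiums
= 54684 / 176271
= 0.3102


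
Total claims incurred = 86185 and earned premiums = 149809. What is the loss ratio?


Loss ratio = claims / premiums
= 86185 / 149809
= 0.5753


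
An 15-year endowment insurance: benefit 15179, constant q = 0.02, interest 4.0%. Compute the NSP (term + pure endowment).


Term component = 2984.6913
Pure endowment = 15_p_x * v^15 * benefit = 0.738569 * 0.555265 * 15179 = 6224.9262
NSP = 9209.6175


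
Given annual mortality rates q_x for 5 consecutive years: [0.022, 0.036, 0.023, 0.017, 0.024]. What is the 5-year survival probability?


p_k = 1 - q_k for each year
Survival = product of (1 - q_k)
= 0.978 * 0.964 * 0.977 * 0.983 * 0.976
= 0.8837


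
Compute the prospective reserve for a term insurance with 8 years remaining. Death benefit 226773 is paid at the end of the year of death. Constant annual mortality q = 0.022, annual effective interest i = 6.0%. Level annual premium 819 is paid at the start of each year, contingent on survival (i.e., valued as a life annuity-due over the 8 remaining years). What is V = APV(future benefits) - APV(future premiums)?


v = 1/(1+i) = 0.943396
APV(future benefits) per unit = sum_{k=0}^{7} k_p_x * q * v^(k+1) = 0.127405
APV(future benefits) = 226773 * 0.127405 = 28892.0348
Life annuity-due factor ä_{x:8} = sum_{k=0}^{7} k_p_x * v^k = 6.138609
APV(future premiums) = 819 * 6.138609 = 5027.5207
V = 28892.0348 - 5027.5207
= 23864.5141


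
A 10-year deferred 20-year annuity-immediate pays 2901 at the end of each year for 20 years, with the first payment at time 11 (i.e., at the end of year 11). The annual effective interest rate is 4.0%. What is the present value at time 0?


PV at time 10 of the 20-year annuity-immediate:
a_n = 2901 * (1-(1+0.04)^(-20))/0.04 = 39425.5367
Discount back 10 years to time 0:
PV = 39425.5367 * (1+0.04)^(-10)
= 39425.5367 * 0.675564
= 26634.4799


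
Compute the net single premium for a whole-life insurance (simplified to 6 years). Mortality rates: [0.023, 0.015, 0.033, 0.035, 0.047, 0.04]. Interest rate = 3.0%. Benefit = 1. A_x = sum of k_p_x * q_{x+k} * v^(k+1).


v = 0.970874
Year 0: k_p_x=1.0, q=0.023, term=0.02233
Year 1: k_p_x=0.977, q=0.015, term=0.013814
Year 2: k_p_x=0.962345, q=0.033, term=0.029063
Year 3: k_p_x=0.930588, q=0.035, term=0.028939
Year 4: k_p_x=0.898017, q=0.047, term=0.036408
Year 5: k_p_x=0.85581, q=0.04, term=0.028669
A_x = 0.1592


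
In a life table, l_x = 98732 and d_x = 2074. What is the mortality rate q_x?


q_x = d_x / l_x
= 2074 / 98732
= 0.021


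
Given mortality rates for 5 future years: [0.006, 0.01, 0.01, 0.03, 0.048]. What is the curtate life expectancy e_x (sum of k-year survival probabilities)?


e_x = sum_{k=1}^{n} k_p_x
k_p_x values:
  1_p_x = 0.994
  2_p_x = 0.98406
  3_p_x = 0.974219
  4_p_x = 0.944993
  5_p_x = 0.899633
e_x = 4.7969


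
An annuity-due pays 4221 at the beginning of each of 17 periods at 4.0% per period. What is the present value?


PV_due = PMT * (1-(1+i)^(-n))/i * (1+i)
PV_immediate = 51351.2882
PV_due = 51351.2882 * 1.04
= 53405.3398


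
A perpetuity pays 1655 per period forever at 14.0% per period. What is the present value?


PV = PMT / i
= 1655 / 0.14
= 11821.4286


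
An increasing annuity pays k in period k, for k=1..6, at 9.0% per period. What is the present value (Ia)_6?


(Ia)_n = sum_{k=1}^{n} k * v^k, v = 1/(1+i)
v = 0.917431
Sum computed term by term:
(Ia)_6 = 14.5783


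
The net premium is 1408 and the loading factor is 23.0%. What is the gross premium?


Gross = net * (1 + loading)
= 1408 * (1 + 0.23)
= 1408 * 1.23
= 1731.84


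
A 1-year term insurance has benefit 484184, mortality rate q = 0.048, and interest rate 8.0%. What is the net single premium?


NSP = benefit * q * v
v = 1/(1+i) = 0.925926
NSP = 484184 * 0.048 * 0.925926
= 21519.2889


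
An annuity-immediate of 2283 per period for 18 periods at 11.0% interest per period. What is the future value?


FV = PMT * ((1+i)^n - 1) / i
= 2283 * ((1.11)^18 - 1) / 0.11
= 2283 * (6.543553 - 1) / 0.11
= 115053.9208


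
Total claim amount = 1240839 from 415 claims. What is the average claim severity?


severity = total / number
= 1240839 / 415
= 2989.9735


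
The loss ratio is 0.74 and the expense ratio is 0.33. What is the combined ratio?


Combined ratio = loss ratio + expense ratio
= 0.74 + 0.33
= 1.07


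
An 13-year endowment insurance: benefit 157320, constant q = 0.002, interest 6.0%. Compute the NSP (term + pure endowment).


Term component = 2756.6807
Pure endowment = 13_p_x * v^13 * benefit = 0.97431 * 0.468839 * 157320 = 71862.8979
NSP = 74619.5786


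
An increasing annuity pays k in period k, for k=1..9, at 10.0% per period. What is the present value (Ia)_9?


(Ia)_n = sum_{k=1}^{n} k * v^k, v = 1/(1+i)
v = 0.909091
Sum computed term by term:
(Ia)_9 = 25.1805


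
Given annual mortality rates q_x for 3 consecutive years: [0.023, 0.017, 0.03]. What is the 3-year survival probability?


p_k = 1 - q_k for each year
Survival = product of (1 - q_k)
= 0.977 * 0.983 * 0.97
= 0.9316


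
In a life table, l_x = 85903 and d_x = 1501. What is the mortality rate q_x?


q_x = d_x / l_x
= 1501 / 85903
= 0.0175


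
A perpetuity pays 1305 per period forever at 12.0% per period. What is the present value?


PV = PMT / i
= 1305 / 0.12
= 10875.0


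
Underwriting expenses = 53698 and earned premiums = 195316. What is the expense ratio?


Expense ratio = expenses / premiums
= 53698 / 195316
= 0.2749


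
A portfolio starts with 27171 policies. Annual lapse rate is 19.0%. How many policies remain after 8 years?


remaining = initial * (1 - lapse)^years
= 27171 * (1 - 0.19)^8
= 27171 * 0.185302
= 5034.8412


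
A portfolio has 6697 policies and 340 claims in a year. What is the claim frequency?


frequency = claims / policies
= 340 / 6697
= 0.0508


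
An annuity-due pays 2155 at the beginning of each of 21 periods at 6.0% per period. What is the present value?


PV_due = PMT * (1-(1+i)^(-n))/i * (1+i)
PV_immediate = 25351.5851
PV_due = 25351.5851 * 1.06
= 26872.6802


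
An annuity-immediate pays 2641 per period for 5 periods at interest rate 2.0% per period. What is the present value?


PV = PMT * (1 - (1+i)^(-n)) / i
= 2641 * (1 - (1+0.02)^(-5)) / 0.02
= 2641 * (1 - 0.905731) / 0.02
= 2641 * 4.71346
= 12448.2466


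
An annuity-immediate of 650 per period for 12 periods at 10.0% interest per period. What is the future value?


FV = PMT * ((1+i)^n - 1) / i
= 650 * ((1.1)^12 - 1) / 0.1
= 650 * (3.138428 - 1) / 0.1
= 13899.7844


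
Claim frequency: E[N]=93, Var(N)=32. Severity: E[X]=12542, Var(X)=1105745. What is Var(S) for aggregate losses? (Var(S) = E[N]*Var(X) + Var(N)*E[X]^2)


Var(S) = E[N]*Var(X) + Var(N)*E[X]^2
= 93*1105745 + 32*12542^2
= 102834285 + 5033656448
= 5.1365e+09


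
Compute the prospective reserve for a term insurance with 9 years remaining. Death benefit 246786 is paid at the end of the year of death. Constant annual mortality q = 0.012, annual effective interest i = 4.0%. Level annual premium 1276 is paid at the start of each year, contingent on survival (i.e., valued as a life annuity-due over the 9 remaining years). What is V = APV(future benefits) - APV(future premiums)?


v = 1/(1+i) = 0.961538
APV(future benefits) per unit = sum_{k=0}^{8} k_p_x * q * v^(k+1) = 0.085327
APV(future benefits) = 246786 * 0.085327 = 21057.5237
Life annuity-due factor ä_{x:9} = sum_{k=0}^{8} k_p_x * v^k = 7.395012
APV(future premiums) = 1276 * 7.395012 = 9436.0351
V = 21057.5237 - 9436.0351
= 11621.4886


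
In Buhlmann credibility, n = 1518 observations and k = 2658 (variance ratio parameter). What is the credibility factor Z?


Z = n / (n + k)
= 1518 / (1518 + 2658)
= 1518 / 4176
= 0.3635


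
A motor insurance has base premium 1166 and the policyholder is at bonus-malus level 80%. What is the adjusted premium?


adjusted = base * BM_level / 100
= 1166 * 80 / 100
= 1166 * 0.8
= 932.8


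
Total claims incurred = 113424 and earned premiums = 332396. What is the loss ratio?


Loss ratio = claims / premiums
= 113424 / 332396
= 0.3412


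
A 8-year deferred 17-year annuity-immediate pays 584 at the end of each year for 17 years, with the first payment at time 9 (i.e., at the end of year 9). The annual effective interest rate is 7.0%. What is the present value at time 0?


PV at time 8 of the 17-year annuity-immediate:
a_n = 584 * (1-(1+0.07)^(-17))/0.07 = 5701.7222
Discount back 8 years to time 0:
PV = 5701.7222 * (1+0.07)^(-8)
= 5701.7222 * 0.582009
= 3318.4542


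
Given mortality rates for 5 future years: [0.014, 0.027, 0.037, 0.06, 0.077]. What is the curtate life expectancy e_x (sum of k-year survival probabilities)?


e_x = sum_{k=1}^{n} k_p_x
k_p_x values:
  1_p_x = 0.986
  2_p_x = 0.959378
  3_p_x = 0.923881
  4_p_x = 0.868448
  5_p_x = 0.801578
e_x = 4.5393


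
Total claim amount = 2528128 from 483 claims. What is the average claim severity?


severity = total / number
= 2528128 / 483
= 5234.2195


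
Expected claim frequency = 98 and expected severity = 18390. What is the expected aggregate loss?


E[S] = E[N] * E[X]
= 98 * 18390
= 1.8022e+06


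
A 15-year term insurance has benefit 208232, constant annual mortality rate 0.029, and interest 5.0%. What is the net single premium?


NSP = benefit * sum_{k=0}^{n-1} k_p_x * q * v^(k+1)
With constant q=0.029, v=0.952381
Sum = 0.25353
NSP = 208232 * 0.25353
= 52793.0693


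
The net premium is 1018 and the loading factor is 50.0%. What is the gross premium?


Gross = net * (1 + loading)
= 1018 * (1 + 0.5)
= 1018 * 1.5
= 1527.0


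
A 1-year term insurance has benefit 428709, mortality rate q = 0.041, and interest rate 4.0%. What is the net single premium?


NSP = benefit * q * v
v = 1/(1+i) = 0.961538
NSP = 428709 * 0.041 * 0.961538
= 16901.0279


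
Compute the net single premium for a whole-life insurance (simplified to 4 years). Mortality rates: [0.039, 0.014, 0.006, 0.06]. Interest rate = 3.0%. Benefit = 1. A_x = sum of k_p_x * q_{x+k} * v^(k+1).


v = 0.970874
Year 0: k_p_x=1.0, q=0.039, term=0.037864
Year 1: k_p_x=0.961, q=0.014, term=0.012682
Year 2: k_p_x=0.947546, q=0.006, term=0.005203
Year 3: k_p_x=0.941861, q=0.06, term=0.05021
A_x = 0.106


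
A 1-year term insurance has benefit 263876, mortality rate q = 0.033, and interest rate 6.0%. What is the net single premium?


NSP = benefit * q * v
v = 1/(1+i) = 0.943396
NSP = 263876 * 0.033 * 0.943396
= 8215.0075


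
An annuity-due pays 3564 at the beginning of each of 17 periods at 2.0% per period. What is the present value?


PV_due = PMT * (1-(1+i)^(-n))/i * (1+i)
PV_immediate = 50936.2314
PV_due = 50936.2314 * 1.02
= 51954.956


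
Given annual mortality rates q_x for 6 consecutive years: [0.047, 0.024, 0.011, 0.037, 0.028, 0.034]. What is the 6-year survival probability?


p_k = 1 - q_k for each year
Survival = product of (1 - q_k)
= 0.953 * 0.976 * 0.989 * 0.963 * 0.972 * 0.966
= 0.8318


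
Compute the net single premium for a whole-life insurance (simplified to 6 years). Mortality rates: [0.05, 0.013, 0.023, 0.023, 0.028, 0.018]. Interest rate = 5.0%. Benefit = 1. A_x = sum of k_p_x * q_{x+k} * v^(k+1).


v = 0.952381
Year 0: k_p_x=1.0, q=0.05, term=0.047619
Year 1: k_p_x=0.95, q=0.013, term=0.011202
Year 2: k_p_x=0.93765, q=0.023, term=0.018629
Year 3: k_p_x=0.916084, q=0.023, term=0.017334
Year 4: k_p_x=0.895014, q=0.028, term=0.019635
Year 5: k_p_x=0.869954, q=0.018, term=0.011685
A_x = 0.1261


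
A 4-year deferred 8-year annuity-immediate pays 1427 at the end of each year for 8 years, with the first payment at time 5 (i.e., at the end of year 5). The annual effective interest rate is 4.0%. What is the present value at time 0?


PV at time 4 of the 8-year annuity-immediate:
a_n = 1427 * (1-(1+0.04)^(-8))/0.04 = 9607.6269
Discount back 4 years to time 0:
PV = 9607.6269 * (1+0.04)^(-4)
= 9607.6269 * 0.854804
= 8212.6398


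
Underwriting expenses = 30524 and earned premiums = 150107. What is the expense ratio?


Expense ratio = expenses / premiums
= 30524 / 150107
= 0.2033


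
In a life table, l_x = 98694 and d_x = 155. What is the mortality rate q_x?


q_x = d_x / l_x
= 155 / 98694
= 0.0016


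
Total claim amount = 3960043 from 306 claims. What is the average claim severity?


severity = total / number
= 3960043 / 306
= 12941.317


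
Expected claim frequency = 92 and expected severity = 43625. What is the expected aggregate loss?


E[S] = E[N] * E[X]
= 92 * 43625
= 4.0135e+06


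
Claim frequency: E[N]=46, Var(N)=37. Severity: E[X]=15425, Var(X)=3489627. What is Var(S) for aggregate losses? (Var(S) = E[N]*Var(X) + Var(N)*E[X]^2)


Var(S) = E[N]*Var(X) + Var(N)*E[X]^2
= 46*3489627 + 37*15425^2
= 160522842 + 8803433125
= 8.9640e+09


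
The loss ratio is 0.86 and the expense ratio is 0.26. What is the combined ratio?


Combined ratio = loss ratio + expense ratio
= 0.86 + 0.26
= 1.12


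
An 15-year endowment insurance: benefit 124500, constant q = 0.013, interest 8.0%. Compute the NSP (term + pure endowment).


Term component = 12894.7399
Pure endowment = 15_p_x * v^15 * benefit = 0.821783 * 0.315242 * 124500 = 32253.0143
NSP = 45147.7542


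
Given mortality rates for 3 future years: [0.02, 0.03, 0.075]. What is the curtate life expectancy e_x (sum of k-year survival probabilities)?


e_x = sum_{k=1}^{n} k_p_x
k_p_x values:
  1_p_x = 0.98
  2_p_x = 0.9506
  3_p_x = 0.879305
e_x = 2.8099


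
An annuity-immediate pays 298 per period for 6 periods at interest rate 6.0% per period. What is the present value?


PV = PMT * (1 - (1+i)^(-n)) / i
= 298 * (1 - (1+0.06)^(-6)) / 0.06
= 298 * (1 - 0.704961) / 0.06
= 298 * 4.917324
= 1465.3626


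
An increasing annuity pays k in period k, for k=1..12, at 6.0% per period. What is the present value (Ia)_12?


(Ia)_n = sum_{k=1}^{n} k * v^k, v = 1/(1+i)
v = 0.943396
Sum computed term by term:
(Ia)_12 = 48.7207


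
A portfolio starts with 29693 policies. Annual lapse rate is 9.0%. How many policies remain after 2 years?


remaining = initial * (1 - lapse)^years
= 29693 * (1 - 0.09)^2
= 29693 * 0.8281
= 24588.7733


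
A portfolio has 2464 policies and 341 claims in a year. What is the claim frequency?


frequency = claims / policies
= 341 / 2464
= 0.1384


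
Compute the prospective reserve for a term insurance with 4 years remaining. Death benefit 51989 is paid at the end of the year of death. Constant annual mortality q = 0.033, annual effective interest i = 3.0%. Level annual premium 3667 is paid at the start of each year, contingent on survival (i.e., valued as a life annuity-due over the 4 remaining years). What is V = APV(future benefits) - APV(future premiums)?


v = 1/(1+i) = 0.970874
APV(future benefits) per unit = sum_{k=0}^{3} k_p_x * q * v^(k+1) = 0.11687
APV(future benefits) = 51989 * 0.11687 = 6075.9293
Life annuity-due factor ä_{x:4} = sum_{k=0}^{3} k_p_x * v^k = 3.647746
APV(future premiums) = 3667 * 3.647746 = 13376.2829
V = 6075.9293 - 13376.2829
= -7300.3535


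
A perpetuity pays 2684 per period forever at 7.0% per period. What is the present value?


PV = PMT / i
= 2684 / 0.07
= 38342.8571


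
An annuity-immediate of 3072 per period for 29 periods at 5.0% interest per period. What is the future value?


FV = PMT * ((1+i)^n - 1) / i
= 3072 * ((1.05)^29 - 1) / 0.05
= 3072 * (4.116136 - 1) / 0.05
= 191455.371


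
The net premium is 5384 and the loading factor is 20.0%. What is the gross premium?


Gross = net * (1 + loading)
= 5384 * (1 + 0.2)
= 5384 * 1.2
= 6460.8


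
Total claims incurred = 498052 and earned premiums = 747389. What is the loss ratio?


Loss ratio = claims / premiums
= 498052 / 747389
= 0.6664


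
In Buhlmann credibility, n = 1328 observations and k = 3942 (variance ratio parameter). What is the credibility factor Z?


Z = n / (n + k)
= 1328 / (1328 + 3942)
= 1328 / 5270
= 0.252


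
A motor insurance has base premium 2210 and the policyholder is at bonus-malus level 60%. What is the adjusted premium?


adjusted = base * BM_level / 100
= 2210 * 60 / 100
= 2210 * 0.6
= 1326.0


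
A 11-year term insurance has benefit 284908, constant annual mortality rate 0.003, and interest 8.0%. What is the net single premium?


NSP = benefit * sum_{k=0}^{n-1} k_p_x * q * v^(k+1)
With constant q=0.003, v=0.925926
Sum = 0.021147
NSP = 284908 * 0.021147
= 6024.8761


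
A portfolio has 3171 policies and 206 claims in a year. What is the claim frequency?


frequency = claims / policies
= 206 / 3171
= 0.065


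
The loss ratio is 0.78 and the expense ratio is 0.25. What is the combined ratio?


Combined ratio = loss ratio + expense ratio
= 0.78 + 0.25
= 1.03


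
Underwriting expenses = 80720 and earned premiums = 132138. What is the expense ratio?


Expense ratio = expenses / premiums
= 80720 / 132138
= 0.6109


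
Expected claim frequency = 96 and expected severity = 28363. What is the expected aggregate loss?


E[S] = E[N] * E[X]
= 96 * 28363
= 2.7228e+06


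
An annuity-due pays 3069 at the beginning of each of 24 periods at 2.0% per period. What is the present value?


PV_due = PMT * (1-(1+i)^(-n))/i * (1+i)
PV_immediate = 58046.8377
PV_due = 58046.8377 * 1.02
= 59207.7744


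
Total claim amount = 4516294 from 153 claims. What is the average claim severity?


severity = total / number
= 4516294 / 153
= 29518.2614


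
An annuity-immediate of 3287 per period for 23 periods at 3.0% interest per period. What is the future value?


FV = PMT * ((1+i)^n - 1) / i
= 3287 * ((1.03)^23 - 1) / 0.03
= 3287 * (1.973587 - 1) / 0.03
= 106672.6287


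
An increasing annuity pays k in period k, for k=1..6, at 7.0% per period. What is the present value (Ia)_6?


(Ia)_n = sum_{k=1}^{n} k * v^k, v = 1/(1+i)
v = 0.934579
Sum computed term by term:
(Ia)_6 = 15.7449


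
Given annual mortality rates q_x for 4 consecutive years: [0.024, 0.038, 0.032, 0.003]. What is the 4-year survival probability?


p_k = 1 - q_k for each year
Survival = product of (1 - q_k)
= 0.976 * 0.962 * 0.968 * 0.997
= 0.9061


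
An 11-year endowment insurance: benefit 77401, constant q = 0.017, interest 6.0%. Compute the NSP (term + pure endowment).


Term component = 9633.8535
Pure endowment = 11_p_x * v^11 * benefit = 0.828111 * 0.526788 * 77401 = 33765.3107
NSP = 43399.1642


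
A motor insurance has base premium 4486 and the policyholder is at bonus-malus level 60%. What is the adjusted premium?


adjusted = base * BM_level / 100
= 4486 * 60 / 100
= 4486 * 0.6
= 2691.6


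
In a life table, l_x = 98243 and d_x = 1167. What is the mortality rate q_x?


q_x = d_x / l_x
= 1167 / 98243
= 0.0119


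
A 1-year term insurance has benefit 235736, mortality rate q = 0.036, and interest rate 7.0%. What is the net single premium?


NSP = benefit * q * v
v = 1/(1+i) = 0.934579
NSP = 235736 * 0.036 * 0.934579
= 7931.3047


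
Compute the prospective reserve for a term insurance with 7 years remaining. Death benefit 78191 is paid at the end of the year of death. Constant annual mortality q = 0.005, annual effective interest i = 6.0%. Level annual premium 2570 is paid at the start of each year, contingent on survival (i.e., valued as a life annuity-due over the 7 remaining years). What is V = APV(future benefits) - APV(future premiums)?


v = 1/(1+i) = 0.943396
APV(future benefits) per unit = sum_{k=0}^{6} k_p_x * q * v^(k+1) = 0.027529
APV(future benefits) = 78191 * 0.027529 = 2152.4997
Life annuity-due factor ä_{x:7} = sum_{k=0}^{6} k_p_x * v^k = 5.836093
APV(future premiums) = 2570 * 5.836093 = 14998.7589
V = 2152.4997 - 14998.7589
= -12846.2592


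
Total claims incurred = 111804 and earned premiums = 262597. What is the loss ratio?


Loss ratio = claims / premiums
= 111804 / 262597
= 0.4258


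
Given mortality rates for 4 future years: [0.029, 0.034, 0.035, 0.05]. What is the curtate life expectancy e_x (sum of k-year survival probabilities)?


e_x = sum_{k=1}^{n} k_p_x
k_p_x values:
  1_p_x = 0.971
  2_p_x = 0.937986
  3_p_x = 0.905156
  4_p_x = 0.859899
e_x = 3.674


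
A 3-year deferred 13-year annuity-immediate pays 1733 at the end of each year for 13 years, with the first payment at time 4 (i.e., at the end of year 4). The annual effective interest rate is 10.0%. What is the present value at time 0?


PV at time 3 of the 13-year annuity-immediate:
a_n = 1733 * (1-(1+0.1)^(-13))/0.1 = 12310.1163
Discount back 3 years to time 0:
PV = 12310.1163 * (1+0.1)^(-3)
= 12310.1163 * 0.751315
= 9248.7726


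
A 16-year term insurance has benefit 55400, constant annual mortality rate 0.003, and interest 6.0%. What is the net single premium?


NSP = benefit * sum_{k=0}^{n-1} k_p_x * q * v^(k+1)
With constant q=0.003, v=0.943396
Sum = 0.029754
NSP = 55400 * 0.029754
= 1648.3597


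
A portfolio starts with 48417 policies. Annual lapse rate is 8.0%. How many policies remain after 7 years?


remaining = initial * (1 - lapse)^years
= 48417 * (1 - 0.08)^7
= 48417 * 0.557847
= 27009.2589


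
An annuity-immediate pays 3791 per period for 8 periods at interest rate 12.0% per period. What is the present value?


PV = PMT * (1 - (1+i)^(-n)) / i
= 3791 * (1 - (1+0.12)^(-8)) / 0.12
= 3791 * (1 - 0.403883) / 0.12
= 3791 * 4.96764
= 18832.3224


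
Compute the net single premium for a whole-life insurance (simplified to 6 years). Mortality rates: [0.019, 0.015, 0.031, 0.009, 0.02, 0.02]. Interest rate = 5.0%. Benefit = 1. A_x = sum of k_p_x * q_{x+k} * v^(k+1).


v = 0.952381
Year 0: k_p_x=1.0, q=0.019, term=0.018095
Year 1: k_p_x=0.981, q=0.015, term=0.013347
Year 2: k_p_x=0.966285, q=0.031, term=0.025876
Year 3: k_p_x=0.93633, q=0.009, term=0.006933
Year 4: k_p_x=0.927903, q=0.02, term=0.014541
Year 5: k_p_x=0.909345, q=0.02, term=0.013571
A_x = 0.0924


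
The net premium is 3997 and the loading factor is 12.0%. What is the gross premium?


Gross = net * (1 + loading)
= 3997 * (1 + 0.12)
= 3997 * 1.12
= 4476.64


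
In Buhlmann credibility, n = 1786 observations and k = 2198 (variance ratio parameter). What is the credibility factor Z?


Z = n / (n + k)
= 1786 / (1786 + 2198)
= 1786 / 3984
= 0.4483


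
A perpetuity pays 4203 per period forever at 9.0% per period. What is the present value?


PV = PMT / i
= 4203 / 0.09
= 46700.0


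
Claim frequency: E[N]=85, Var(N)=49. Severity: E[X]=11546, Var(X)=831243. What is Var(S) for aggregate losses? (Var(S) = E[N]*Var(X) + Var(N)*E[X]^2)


Var(S) = E[N]*Var(X) + Var(N)*E[X]^2
= 85*831243 + 49*11546^2
= 70655655 + 6532195684
= 6.6029e+09


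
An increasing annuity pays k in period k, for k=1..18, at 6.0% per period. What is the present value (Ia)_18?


(Ia)_n = sum_{k=1}^{n} k * v^k, v = 1/(1+i)
v = 0.943396
Sum computed term by term:
(Ia)_18 = 86.1845


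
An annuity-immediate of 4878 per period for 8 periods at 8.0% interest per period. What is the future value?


FV = PMT * ((1+i)^n - 1) / i
= 4878 * ((1.08)^8 - 1) / 0.08
= 4878 * (1.85093 - 1) / 0.08
= 51885.4696


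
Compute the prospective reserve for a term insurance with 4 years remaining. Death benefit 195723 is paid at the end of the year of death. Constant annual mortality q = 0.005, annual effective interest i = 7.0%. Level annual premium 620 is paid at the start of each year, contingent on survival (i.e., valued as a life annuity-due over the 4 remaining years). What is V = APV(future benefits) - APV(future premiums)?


v = 1/(1+i) = 0.934579
APV(future benefits) per unit = sum_{k=0}^{3} k_p_x * q * v^(k+1) = 0.016817
APV(future benefits) = 195723 * 0.016817 = 3291.3907
Life annuity-due factor ä_{x:4} = sum_{k=0}^{3} k_p_x * v^k = 3.598747
APV(future premiums) = 620 * 3.598747 = 2231.2233
V = 3291.3907 - 2231.2233
= 1060.1674


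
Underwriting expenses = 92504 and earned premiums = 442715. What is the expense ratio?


Expense ratio = expenses / premiums
= 92504 / 442715
= 0.2089


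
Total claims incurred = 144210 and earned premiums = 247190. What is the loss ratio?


Loss ratio = claims / premiums
= 144210 / 247190
= 0.5834


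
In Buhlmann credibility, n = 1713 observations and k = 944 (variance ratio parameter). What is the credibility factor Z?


Z = n / (n + k)
= 1713 / (1713 + 944)
= 1713 / 2657
= 0.6447


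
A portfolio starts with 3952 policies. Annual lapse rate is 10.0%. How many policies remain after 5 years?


remaining = initial * (1 - lapse)^years
= 3952 * (1 - 0.1)^5
= 3952 * 0.59049
= 2333.6165


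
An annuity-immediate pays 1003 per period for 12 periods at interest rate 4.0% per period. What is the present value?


PV = PMT * (1 - (1+i)^(-n)) / i
= 1003 * (1 - (1+0.04)^(-12)) / 0.04
= 1003 * (1 - 0.624597) / 0.04
= 1003 * 9.385074
= 9413.229


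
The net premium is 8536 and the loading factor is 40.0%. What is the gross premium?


Gross = net * (1 + loading)
= 8536 * (1 + 0.4)
= 8536 * 1.4
= 11950.4


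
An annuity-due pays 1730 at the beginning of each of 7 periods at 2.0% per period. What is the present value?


PV_due = PMT * (1-(1+i)^(-n))/i * (1+i)
PV_immediate = 11196.5445
PV_due = 11196.5445 * 1.02
= 11420.4754


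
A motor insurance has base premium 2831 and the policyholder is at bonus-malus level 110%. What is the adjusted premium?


adjusted = base * BM_level / 100
= 2831 * 110 / 100
= 2831 * 1.1
= 3114.1


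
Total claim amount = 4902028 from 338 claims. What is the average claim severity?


severity = total / number
= 4902028 / 338
= 14503.0414


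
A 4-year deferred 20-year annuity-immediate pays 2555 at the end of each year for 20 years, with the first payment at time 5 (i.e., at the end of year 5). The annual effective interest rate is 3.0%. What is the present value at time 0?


PV at time 4 of the 20-year annuity-immediate:
a_n = 2555 * (1-(1+0.03)^(-20))/0.03 = 38011.9483
Discount back 4 years to time 0:
PV = 38011.9483 * (1+0.03)^(-4)
= 38011.9483 * 0.888487
= 33773.1237


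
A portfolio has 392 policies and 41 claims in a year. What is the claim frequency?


frequency = claims / policies
= 41 / 392
= 0.1046


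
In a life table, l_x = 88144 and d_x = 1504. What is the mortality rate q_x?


q_x = d_x / l_x
= 1504 / 88144
= 0.0171


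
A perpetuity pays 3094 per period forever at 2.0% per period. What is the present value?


PV = PMT / i
= 3094 / 0.02
= 154700.0


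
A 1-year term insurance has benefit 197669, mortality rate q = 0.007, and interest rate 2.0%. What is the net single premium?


NSP = benefit * q * v
v = 1/(1+i) = 0.980392
NSP = 197669 * 0.007 * 0.980392
= 1356.552


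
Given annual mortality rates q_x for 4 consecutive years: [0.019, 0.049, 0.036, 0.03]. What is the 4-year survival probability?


p_k = 1 - q_k for each year
Survival = product of (1 - q_k)
= 0.981 * 0.951 * 0.964 * 0.97
= 0.8724


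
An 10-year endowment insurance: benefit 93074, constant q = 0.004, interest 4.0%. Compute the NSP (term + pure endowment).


Term component = 2969.7133
Pure endowment = 10_p_x * v^10 * benefit = 0.960712 * 0.675564 * 93074 = 60407.1533
NSP = 63376.8666


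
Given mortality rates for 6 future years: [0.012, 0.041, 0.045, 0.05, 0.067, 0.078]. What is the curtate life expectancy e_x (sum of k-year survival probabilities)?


e_x = sum_{k=1}^{n} k_p_x
k_p_x values:
  1_p_x = 0.988
  2_p_x = 0.947492
  3_p_x = 0.904855
  4_p_x = 0.859612
  5_p_x = 0.802018
  6_p_x = 0.739461
e_x = 5.2414


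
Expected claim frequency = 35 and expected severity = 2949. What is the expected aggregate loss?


E[S] = E[N] * E[X]
= 35 * 2949
= 103215


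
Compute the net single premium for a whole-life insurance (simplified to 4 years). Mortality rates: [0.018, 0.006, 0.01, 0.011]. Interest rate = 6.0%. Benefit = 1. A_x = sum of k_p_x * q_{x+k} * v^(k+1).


v = 0.943396
Year 0: k_p_x=1.0, q=0.018, term=0.016981
Year 1: k_p_x=0.982, q=0.006, term=0.005244
Year 2: k_p_x=0.976108, q=0.01, term=0.008196
Year 3: k_p_x=0.966347, q=0.011, term=0.00842
A_x = 0.0388


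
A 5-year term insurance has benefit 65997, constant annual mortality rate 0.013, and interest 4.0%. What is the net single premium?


NSP = benefit * sum_{k=0}^{n-1} k_p_x * q * v^(k+1)
With constant q=0.013, v=0.961538
Sum = 0.056446
NSP = 65997 * 0.056446
= 3725.2835


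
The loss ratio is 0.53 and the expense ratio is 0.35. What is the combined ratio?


Combined ratio = loss ratio + expense ratio
= 0.53 + 0.35
= 0.88


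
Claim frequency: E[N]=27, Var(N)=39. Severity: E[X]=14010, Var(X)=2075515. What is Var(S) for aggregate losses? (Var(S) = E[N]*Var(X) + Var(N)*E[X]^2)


Var(S) = E[N]*Var(X) + Var(N)*E[X]^2
= 27*2075515 + 39*14010^2
= 56038905 + 7654923900
= 7.7110e+09


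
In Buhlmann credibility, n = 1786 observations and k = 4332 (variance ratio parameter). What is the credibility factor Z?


Z = n / (n + k)
= 1786 / (1786 + 4332)
= 1786 / 6118
= 0.2919


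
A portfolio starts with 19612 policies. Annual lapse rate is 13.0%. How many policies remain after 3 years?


remaining = initial * (1 - lapse)^years
= 19612 * (1 - 0.13)^3
= 19612 * 0.658503
= 12914.5608


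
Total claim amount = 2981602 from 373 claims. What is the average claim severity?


severity = total / number
= 2981602 / 373
= 7993.571


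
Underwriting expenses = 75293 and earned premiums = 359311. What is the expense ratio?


Expense ratio = expenses / premiums
= 75293 / 359311
= 0.2095


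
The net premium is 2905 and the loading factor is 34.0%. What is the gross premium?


Gross = net * (1 + loading)
= 2905 * (1 + 0.34)
= 2905 * 1.34
= 3892.7


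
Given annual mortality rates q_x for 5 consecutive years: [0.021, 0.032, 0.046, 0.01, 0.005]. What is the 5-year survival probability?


p_k = 1 - q_k for each year
Survival = product of (1 - q_k)
= 0.979 * 0.968 * 0.954 * 0.99 * 0.995
= 0.8906


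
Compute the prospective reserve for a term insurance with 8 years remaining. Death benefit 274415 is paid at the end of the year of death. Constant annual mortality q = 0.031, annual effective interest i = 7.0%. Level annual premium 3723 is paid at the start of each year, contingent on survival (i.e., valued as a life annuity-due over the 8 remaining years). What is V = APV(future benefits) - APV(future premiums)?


v = 1/(1+i) = 0.934579
APV(future benefits) per unit = sum_{k=0}^{7} k_p_x * q * v^(k+1) = 0.168076
APV(future benefits) = 274415 * 0.168076 = 46122.5973
Life annuity-due factor ä_{x:8} = sum_{k=0}^{7} k_p_x * v^k = 5.801336
APV(future premiums) = 3723 * 5.801336 = 21598.3726
V = 46122.5973 - 21598.3726
= 24524.2247


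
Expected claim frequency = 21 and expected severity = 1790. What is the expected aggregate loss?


E[S] = E[N] * E[X]
= 21 * 1790
= 37590


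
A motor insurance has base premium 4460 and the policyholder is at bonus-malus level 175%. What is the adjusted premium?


adjusted = base * BM_level / 100
= 4460 * 175 / 100
= 4460 * 1.75
= 7805.0


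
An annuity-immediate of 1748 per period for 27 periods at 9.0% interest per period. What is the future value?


FV = PMT * ((1+i)^n - 1) / i
= 1748 * ((1.09)^27 - 1) / 0.09
= 1748 * (10.245082 - 1) / 0.09
= 179560.0396


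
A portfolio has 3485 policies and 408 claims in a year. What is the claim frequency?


frequency = claims / policies
= 408 / 3485
= 0.1171


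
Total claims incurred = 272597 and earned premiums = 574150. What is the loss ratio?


Loss ratio = claims / premiums
= 272597 / 574150
= 0.4748


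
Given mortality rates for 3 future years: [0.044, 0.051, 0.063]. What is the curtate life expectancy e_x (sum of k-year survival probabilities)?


e_x = sum_{k=1}^{n} k_p_x
k_p_x values:
  1_p_x = 0.956
  2_p_x = 0.907244
  3_p_x = 0.850088
e_x = 2.7133


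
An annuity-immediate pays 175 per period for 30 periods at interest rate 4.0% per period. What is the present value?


PV = PMT * (1 - (1+i)^(-n)) / i
= 175 * (1 - (1+0.04)^(-30)) / 0.04
= 175 * (1 - 0.308319) / 0.04
= 175 * 17.292033
= 3026.1058


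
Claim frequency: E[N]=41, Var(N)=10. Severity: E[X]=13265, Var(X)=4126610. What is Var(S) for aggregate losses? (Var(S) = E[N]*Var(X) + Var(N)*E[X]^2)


Var(S) = E[N]*Var(X) + Var(N)*E[X]^2
= 41*4126610 + 10*13265^2
= 169191010 + 1759602250
= 1.9288e+09


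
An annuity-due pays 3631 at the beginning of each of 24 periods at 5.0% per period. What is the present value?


PV_due = PMT * (1-(1+i)^(-n))/i * (1+i)
PV_immediate = 50102.8684
PV_due = 50102.8684 * 1.05
= 52608.0118


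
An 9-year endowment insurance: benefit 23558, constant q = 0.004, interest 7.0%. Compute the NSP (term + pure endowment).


Term component = 605.2973
Pure endowment = 9_p_x * v^9 * benefit = 0.964571 * 0.543934 * 23558 = 12359.9998
NSP = 12965.2971


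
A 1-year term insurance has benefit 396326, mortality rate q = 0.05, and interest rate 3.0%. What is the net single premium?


NSP = benefit * q * v
v = 1/(1+i) = 0.970874
NSP = 396326 * 0.05 * 0.970874
= 19239.1262


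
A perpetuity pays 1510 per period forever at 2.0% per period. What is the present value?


PV = PMT / i
= 1510 / 0.02
= 75500.0


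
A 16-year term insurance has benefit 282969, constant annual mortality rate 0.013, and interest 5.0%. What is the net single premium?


NSP = benefit * sum_{k=0}^{n-1} k_p_x * q * v^(k+1)
With constant q=0.013, v=0.952381
Sum = 0.129675
NSP = 282969 * 0.129675
= 36694.0465


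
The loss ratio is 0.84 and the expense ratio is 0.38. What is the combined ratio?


Combined ratio = loss ratio + expense ratio
= 0.84 + 0.38
= 1.22


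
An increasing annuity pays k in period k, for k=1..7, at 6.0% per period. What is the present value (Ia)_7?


(Ia)_n = sum_{k=1}^{n} k * v^k, v = 1/(1+i)
v = 0.943396
Sum computed term by term:
(Ia)_7 = 21.0321


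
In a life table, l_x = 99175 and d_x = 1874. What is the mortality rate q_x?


q_x = d_x / l_x
= 1874 / 99175
= 0.0189


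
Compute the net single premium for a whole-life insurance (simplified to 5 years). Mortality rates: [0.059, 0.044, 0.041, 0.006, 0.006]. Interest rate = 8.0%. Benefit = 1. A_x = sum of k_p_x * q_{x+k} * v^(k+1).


v = 0.925926
Year 0: k_p_x=1.0, q=0.059, term=0.05463
Year 1: k_p_x=0.941, q=0.044, term=0.035497
Year 2: k_p_x=0.899596, q=0.041, term=0.029279
Year 3: k_p_x=0.862713, q=0.006, term=0.003805
Year 4: k_p_x=0.857536, q=0.006, term=0.003502
A_x = 0.1267


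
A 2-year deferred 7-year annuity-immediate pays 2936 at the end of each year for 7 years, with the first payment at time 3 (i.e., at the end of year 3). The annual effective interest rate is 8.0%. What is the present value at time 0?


PV at time 2 of the 7-year annuity-immediate:
a_n = 2936 * (1-(1+0.08)^(-7))/0.08 = 15285.9025
Discount back 2 years to time 0:
PV = 15285.9025 * (1+0.08)^(-2)
= 15285.9025 * 0.857339
= 13105.1976


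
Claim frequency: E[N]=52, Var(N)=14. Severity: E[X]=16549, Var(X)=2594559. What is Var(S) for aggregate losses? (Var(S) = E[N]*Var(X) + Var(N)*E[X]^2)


Var(S) = E[N]*Var(X) + Var(N)*E[X]^2
= 52*2594559 + 14*16549^2
= 134917068 + 3834171614
= 3.9691e+09


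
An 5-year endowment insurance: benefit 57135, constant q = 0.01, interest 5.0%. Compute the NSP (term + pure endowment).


Term component = 2427.0416
Pure endowment = 5_p_x * v^5 * benefit = 0.95099 * 0.783526 * 57135 = 42572.7505
NSP = 44999.7921
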